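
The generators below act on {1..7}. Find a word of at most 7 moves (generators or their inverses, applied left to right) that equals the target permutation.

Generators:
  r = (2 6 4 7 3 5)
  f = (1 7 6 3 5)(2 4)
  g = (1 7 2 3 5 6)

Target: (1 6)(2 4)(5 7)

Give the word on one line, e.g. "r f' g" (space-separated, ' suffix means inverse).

  after r: (2 6 4 7 3 5)
  after f': (1 5 4)(2 7 6)
  after g': (1 3 2)(4 6 7 5)
  after g': (1 2 6)(3 7)(4 5)
  after r: (1 6)(2 4)(5 7)

r f' g' g' r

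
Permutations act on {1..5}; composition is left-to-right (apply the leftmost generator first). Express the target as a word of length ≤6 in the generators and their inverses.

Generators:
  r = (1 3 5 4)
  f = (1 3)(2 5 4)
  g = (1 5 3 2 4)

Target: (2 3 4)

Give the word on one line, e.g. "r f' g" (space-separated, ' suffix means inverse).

  after f': (1 3)(2 4 5)
  after g: (1 2)(3 5 4)
  after g: (1 4 2 5)
  after f': (1 5 3)
  after g': (2 3 4)

f' g g f' g'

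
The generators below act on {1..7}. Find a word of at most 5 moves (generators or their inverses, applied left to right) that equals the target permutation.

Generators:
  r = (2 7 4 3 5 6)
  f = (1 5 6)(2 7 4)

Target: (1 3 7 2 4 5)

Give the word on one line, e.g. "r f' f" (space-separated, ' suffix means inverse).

  after f: (1 5 6)(2 7 4)
  after r': (1 3 4 6)
  after f: (1 3 2 7 4)(5 6)
  after f: (1 3 7 2 4 5)

f r' f f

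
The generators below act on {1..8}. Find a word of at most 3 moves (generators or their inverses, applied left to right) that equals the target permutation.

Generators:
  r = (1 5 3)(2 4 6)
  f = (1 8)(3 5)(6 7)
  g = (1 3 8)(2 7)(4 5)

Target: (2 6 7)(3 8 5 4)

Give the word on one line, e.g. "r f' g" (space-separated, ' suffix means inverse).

g' f'

  after g': (1 8 3)(2 7)(4 5)
  after f': (2 6 7)(3 8 5 4)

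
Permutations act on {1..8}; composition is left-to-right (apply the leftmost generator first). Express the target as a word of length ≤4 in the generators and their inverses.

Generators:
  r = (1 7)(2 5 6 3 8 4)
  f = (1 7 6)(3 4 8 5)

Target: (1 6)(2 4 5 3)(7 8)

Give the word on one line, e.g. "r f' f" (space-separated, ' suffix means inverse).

f r f f

  after f: (1 7 6)(3 4 8 5)
  after r: (2 5 8 6 7 3)
  after f: (1 7 4 8)(2 3)
  after f: (1 6)(2 4 5 3)(7 8)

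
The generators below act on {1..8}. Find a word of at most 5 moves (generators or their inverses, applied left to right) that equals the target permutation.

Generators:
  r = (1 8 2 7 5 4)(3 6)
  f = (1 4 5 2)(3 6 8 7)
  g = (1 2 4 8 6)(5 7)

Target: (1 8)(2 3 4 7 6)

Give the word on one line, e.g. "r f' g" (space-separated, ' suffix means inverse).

  after f: (1 4 5 2)(3 6 8 7)
  after f: (1 5)(2 4)(3 8)(6 7)
  after r: (1 4 7 3 2)(5 8 6)
  after g': (1 2 6 7 3)(4 5)
  after r': (1 8)(2 3 4 7 6)

f f r g' r'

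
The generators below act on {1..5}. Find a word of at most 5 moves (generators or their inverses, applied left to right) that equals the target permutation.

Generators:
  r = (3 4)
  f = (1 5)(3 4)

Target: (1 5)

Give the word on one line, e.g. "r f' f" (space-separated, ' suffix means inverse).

f' r' f' f'

  after f': (1 5)(3 4)
  after r': (1 5)
  after f': (3 4)
  after f': (1 5)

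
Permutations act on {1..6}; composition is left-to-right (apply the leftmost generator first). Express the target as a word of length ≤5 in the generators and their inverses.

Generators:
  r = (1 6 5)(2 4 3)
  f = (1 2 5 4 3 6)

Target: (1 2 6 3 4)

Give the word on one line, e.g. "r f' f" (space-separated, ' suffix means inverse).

  after r: (1 6 5)(2 4 3)
  after f: (2 3 5)(4 6)
  after f: (1 2 6 3 4)

r f f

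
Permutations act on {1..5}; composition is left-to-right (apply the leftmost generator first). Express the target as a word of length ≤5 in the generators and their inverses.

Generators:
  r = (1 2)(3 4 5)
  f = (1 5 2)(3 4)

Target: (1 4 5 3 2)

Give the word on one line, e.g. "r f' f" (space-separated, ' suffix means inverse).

r' f f r'

  after r': (1 2)(3 5 4)
  after f: (2 5 3)
  after f: (1 5 4 3)
  after r': (1 4 5 3 2)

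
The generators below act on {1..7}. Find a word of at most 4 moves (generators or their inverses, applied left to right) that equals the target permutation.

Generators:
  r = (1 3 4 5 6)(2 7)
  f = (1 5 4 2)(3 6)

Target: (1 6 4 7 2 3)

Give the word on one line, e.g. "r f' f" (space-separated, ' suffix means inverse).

f r

  after f: (1 5 4 2)(3 6)
  after r: (1 6 4 7 2 3)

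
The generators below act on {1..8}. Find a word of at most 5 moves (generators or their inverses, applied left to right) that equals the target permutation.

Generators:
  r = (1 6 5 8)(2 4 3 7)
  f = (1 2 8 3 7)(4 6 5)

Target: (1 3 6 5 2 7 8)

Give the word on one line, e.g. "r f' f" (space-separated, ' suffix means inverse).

  after r': (1 8 5 6)(2 7 3 4)
  after f: (1 3 6 2)(4 8)
  after f: (1 7)(3 5 4)(6 8)
  after r': (1 3 6 5 2 7 8)

r' f f r'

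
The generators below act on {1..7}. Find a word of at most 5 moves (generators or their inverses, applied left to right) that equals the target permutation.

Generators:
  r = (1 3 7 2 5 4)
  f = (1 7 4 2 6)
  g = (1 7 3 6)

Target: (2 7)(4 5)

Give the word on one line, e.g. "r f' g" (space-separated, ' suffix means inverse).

g' f r g' g'

  after g': (1 6 3 7)
  after f: (2 6 3 4)
  after r: (1 3)(2 6 7)(4 5)
  after g': (1 7 2 3 6)(4 5)
  after g': (2 7)(4 5)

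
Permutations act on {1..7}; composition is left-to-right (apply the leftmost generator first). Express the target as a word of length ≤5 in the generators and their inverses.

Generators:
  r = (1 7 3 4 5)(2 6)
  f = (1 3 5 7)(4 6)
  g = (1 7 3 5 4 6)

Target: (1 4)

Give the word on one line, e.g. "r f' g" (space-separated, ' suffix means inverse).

r' f' g r'

  after r': (1 5 4 3 7)(2 6)
  after f': (1 3 5 6 2 4)
  after g: (1 5)(2 6)(3 4 7)
  after r': (1 4)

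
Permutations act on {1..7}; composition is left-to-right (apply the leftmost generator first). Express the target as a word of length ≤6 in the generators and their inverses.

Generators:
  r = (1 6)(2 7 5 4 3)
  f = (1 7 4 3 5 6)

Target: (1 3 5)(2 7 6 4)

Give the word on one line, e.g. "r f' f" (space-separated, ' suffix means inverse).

  after r: (1 6)(2 7 5 4 3)
  after r: (2 5 3 7 4)
  after f: (1 7 3 4 2 6)
  after f: (1 4 2)(5 6 7)
  after f: (1 3 5)(2 7 6 4)

r r f f f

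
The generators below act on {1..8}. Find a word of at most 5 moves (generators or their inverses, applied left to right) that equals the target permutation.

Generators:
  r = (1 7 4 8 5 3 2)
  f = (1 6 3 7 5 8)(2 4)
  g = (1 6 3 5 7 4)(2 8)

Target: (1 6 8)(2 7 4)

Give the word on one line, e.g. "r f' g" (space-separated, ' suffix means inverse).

  after g: (1 6 3 5 7 4)(2 8)
  after f: (1 3 8 4 6 7 2)
  after g': (1 6 5 3 2 4)(7 8)
  after r': (1 6 8)(2 7 4)

g f g' r'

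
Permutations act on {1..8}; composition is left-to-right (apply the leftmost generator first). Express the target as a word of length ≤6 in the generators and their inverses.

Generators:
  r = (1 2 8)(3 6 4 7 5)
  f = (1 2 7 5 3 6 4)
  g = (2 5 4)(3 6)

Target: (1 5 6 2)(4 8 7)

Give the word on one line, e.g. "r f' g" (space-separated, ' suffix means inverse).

r g f' r

  after r: (1 2 8)(3 6 4 7 5)
  after g: (1 5 6 2 8)(4 7)
  after f': (1 7 6)(2 8 4)(3 5)
  after r: (1 5 6 2)(4 8 7)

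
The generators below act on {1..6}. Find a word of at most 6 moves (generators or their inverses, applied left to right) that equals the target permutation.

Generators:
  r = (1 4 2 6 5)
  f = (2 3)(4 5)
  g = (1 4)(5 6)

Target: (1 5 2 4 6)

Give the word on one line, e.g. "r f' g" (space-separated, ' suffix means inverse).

r' r' f f g'

  after r': (1 5 6 2 4)
  after r': (1 6 4 5 2)
  after f: (1 6 5 3 2)
  after f: (1 6 4 5 2)
  after g': (1 5 2 4 6)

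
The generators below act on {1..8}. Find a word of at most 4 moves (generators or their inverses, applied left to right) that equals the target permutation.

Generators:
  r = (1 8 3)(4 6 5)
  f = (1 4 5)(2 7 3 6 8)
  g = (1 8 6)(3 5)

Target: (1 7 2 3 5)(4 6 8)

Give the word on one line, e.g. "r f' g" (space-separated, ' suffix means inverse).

r' f' r

  after r': (1 3 8)(4 5 6)
  after f': (1 7 2 8 5 3 6)
  after r: (1 7 2 3 5)(4 6 8)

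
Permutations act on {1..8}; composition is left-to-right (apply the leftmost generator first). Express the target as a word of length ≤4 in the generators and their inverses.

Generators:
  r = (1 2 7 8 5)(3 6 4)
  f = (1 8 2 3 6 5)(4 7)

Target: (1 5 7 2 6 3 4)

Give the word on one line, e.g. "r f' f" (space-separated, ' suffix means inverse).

  after f': (1 5 6 3 2 8)(4 7)
  after r: (2 5 4 8)(3 7)
  after f': (1 5 7 2 6 3 4)

f' r f'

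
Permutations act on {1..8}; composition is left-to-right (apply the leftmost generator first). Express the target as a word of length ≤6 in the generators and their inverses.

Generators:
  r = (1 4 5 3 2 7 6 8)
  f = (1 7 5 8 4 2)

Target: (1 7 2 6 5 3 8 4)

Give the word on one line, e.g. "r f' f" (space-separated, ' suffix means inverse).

f' r' f' r r

  after f': (1 2 4 8 5 7)
  after r': (1 3 5 2)(4 6 7 8)
  after f': (1 3 7 5 4 6)
  after r: (1 2 7 3 6 4 8)
  after r: (1 7 2 6 5 3 8 4)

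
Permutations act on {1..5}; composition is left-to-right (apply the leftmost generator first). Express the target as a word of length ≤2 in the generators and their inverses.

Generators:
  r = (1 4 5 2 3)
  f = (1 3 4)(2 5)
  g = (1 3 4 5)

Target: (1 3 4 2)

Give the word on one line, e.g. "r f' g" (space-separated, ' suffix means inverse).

r f'

  after r: (1 4 5 2 3)
  after f': (1 3 4 2)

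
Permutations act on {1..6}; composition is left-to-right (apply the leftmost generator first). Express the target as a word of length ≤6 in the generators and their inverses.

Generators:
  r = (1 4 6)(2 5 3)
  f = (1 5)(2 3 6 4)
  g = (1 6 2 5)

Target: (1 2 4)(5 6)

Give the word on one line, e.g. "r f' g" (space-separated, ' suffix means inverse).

  after r: (1 4 6)(2 5 3)
  after g: (1 4 2)(3 5)
  after f': (1 6 3)(2 5)
  after f': (1 3 5 4 6 2)
  after r: (1 2 4)(5 6)

r g f' f' r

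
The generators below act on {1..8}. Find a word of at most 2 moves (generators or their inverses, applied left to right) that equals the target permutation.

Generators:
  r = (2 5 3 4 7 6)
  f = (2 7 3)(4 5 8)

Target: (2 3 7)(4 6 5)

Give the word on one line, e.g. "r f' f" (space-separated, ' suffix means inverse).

  after r: (2 5 3 4 7 6)
  after r: (2 3 7)(4 6 5)

r r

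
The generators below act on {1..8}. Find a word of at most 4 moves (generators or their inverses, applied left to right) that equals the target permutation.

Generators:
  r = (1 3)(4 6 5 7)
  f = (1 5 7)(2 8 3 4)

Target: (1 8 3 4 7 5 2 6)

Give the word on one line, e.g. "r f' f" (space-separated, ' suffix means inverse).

f' r f f

  after f': (1 7 5)(2 4 3 8)
  after r: (1 4)(2 6 5 3 8)
  after f: (1 2 6 7)(4 5)
  after f: (1 8 3 4 7 5 2 6)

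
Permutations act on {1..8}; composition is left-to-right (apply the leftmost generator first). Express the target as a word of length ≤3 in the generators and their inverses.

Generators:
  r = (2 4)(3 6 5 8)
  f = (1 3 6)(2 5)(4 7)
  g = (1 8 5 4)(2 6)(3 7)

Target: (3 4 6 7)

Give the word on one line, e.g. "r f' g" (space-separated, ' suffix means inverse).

  after g: (1 8 5 4)(2 6)(3 7)
  after r: (1 3 7 6 4)(2 5)
  after f': (3 4 6 7)

g r f'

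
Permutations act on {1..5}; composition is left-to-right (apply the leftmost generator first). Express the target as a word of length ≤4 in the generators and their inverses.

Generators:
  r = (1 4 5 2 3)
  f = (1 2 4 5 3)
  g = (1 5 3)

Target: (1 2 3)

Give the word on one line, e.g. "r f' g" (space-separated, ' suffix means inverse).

f' g f

  after f': (1 3 5 4 2)
  after g: (2 5 4)
  after f: (1 2 3)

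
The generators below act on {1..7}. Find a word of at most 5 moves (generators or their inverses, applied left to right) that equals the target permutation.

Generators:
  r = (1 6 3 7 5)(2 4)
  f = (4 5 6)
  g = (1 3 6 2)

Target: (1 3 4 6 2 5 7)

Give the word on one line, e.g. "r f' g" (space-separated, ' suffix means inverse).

r' f g'

  after r': (1 5 7 3 6)(2 4)
  after f: (1 6)(2 5 7 3 4)
  after g': (1 3 4 6 2 5 7)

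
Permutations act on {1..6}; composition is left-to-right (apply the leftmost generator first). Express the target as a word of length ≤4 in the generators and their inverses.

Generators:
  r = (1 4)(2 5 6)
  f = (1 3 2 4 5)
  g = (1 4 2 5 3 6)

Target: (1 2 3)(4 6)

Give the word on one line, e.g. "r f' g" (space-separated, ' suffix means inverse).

f r f

  after f: (1 3 2 4 5)
  after r: (1 3 5 4 6 2)
  after f: (1 2 3)(4 6)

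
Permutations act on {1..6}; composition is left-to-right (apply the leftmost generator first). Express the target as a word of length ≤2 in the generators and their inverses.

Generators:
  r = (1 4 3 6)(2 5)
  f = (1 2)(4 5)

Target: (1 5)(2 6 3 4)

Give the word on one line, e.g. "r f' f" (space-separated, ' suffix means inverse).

  after f: (1 2)(4 5)
  after r': (1 5)(2 6 3 4)

f r'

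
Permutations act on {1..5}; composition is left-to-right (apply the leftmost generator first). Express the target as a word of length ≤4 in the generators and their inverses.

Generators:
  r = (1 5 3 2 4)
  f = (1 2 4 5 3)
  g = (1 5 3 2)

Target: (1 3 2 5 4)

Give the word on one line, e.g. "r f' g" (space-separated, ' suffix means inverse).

  after r: (1 5 3 2 4)
  after f': (1 4 3)
  after r': (1 2 3 4 5)
  after r': (1 3 2 5 4)

r f' r' r'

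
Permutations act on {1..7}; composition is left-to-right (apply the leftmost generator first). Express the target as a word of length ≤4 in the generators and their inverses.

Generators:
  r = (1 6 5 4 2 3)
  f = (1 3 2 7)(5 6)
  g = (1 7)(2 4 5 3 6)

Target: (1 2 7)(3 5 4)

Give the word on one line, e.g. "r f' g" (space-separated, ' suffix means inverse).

  after f: (1 3 2 7)(5 6)
  after g: (1 6 3 4 5 2)
  after g: (1 2 7)(3 5 4)

f g g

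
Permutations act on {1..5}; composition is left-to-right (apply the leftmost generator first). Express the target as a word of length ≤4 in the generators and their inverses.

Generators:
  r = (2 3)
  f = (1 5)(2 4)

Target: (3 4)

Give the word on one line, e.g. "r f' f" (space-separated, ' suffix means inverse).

  after f: (1 5)(2 4)
  after r': (1 5)(2 4 3)
  after f': (3 4)

f r' f'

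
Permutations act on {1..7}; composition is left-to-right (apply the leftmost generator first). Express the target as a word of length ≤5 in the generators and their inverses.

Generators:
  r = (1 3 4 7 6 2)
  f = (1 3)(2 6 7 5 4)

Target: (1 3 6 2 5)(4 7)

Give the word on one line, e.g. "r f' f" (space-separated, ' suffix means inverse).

  after f: (1 3)(2 6 7 5 4)
  after f: (2 7 4 6 5)
  after r: (1 3 4 2 6 5)
  after f: (2 7 5 3)(4 6)
  after f: (1 3 6 2 5)(4 7)

f f r f f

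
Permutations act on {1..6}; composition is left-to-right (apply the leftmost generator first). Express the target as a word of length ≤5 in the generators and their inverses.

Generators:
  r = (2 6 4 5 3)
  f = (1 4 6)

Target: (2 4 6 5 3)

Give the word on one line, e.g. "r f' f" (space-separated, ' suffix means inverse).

f' r f'

  after f': (1 6 4)
  after r: (1 4)(2 6 5 3)
  after f': (2 4 6 5 3)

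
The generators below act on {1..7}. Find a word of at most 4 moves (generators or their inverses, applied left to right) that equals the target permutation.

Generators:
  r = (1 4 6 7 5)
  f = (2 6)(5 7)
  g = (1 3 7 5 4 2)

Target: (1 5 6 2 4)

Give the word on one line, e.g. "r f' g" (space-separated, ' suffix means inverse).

f r'

  after f: (2 6)(5 7)
  after r': (1 5 6 2 4)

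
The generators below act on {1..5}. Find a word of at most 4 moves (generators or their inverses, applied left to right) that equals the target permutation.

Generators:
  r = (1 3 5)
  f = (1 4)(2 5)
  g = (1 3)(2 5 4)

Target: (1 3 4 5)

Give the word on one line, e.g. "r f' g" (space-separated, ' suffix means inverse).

  after g: (1 3)(2 5 4)
  after f': (1 3 4 5)

g f'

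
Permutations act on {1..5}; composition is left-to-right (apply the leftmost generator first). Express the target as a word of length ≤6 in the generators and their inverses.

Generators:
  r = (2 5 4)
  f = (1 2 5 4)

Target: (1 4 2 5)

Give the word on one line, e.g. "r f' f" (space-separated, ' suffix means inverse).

r' r' f r r

  after r': (2 4 5)
  after r': (2 5 4)
  after f: (1 2 4 5)
  after r: (1 5)
  after r: (1 4 2 5)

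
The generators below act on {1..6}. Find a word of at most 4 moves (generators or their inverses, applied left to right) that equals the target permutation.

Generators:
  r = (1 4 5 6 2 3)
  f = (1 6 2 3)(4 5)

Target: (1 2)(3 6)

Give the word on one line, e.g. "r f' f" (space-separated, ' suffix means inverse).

f f

  after f: (1 6 2 3)(4 5)
  after f: (1 2)(3 6)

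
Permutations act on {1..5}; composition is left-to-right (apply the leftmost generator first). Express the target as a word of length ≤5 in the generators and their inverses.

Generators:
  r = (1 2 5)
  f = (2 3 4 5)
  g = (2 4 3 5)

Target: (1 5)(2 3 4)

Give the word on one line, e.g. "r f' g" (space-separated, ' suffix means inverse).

r g g g

  after r: (1 2 5)
  after g: (1 4 3 5)
  after g: (1 3 2 4 5)
  after g: (1 5)(2 3 4)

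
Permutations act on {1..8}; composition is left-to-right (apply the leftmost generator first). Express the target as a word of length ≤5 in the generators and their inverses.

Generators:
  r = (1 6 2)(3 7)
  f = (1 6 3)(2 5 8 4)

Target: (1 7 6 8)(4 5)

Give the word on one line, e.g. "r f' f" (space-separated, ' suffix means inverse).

  after r: (1 6 2)(3 7)
  after f': (2 3 7 6 4 8 5)
  after f': (1 3 7)(2 6 8)(4 5)
  after r: (1 7 6 8)(4 5)

r f' f' r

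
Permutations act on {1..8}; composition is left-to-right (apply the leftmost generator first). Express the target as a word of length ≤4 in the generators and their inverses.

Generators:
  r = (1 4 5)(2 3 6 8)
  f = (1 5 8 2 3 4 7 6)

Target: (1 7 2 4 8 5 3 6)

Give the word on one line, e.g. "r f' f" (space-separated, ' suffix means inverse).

  after f': (1 6 7 4 3 2 8 5)
  after f': (1 7 3 8)(2 5 6 4)
  after r': (1 7 2 4 8 5 3 6)

f' f' r'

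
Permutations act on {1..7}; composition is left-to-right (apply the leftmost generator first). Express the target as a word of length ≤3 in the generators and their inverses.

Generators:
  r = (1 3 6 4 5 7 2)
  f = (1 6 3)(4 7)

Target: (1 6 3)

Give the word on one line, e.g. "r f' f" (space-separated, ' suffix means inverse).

f' f'

  after f': (1 3 6)(4 7)
  after f': (1 6 3)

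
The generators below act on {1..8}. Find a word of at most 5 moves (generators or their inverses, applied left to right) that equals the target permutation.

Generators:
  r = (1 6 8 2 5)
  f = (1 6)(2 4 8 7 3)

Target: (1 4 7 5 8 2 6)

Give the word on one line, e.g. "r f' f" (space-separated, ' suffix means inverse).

  after r': (1 5 2 8 6)
  after f': (1 5 3 7 8)(2 4)
  after r': (1 2 4 8 5 3 7 6)
  after f: (1 4 7)(2 8 5)
  after r': (1 4 7 5 8 2 6)

r' f' r' f r'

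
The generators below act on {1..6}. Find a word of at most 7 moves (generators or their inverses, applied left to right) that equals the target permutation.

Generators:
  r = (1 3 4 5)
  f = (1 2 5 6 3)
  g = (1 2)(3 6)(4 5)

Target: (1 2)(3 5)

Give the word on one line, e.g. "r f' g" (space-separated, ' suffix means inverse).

r f' g r' g

  after r: (1 3 4 5)
  after f': (1 6 5 3 4 2)
  after g: (1 3 5 6 4)
  after r': (3 4 5 6)
  after g: (1 2)(3 5)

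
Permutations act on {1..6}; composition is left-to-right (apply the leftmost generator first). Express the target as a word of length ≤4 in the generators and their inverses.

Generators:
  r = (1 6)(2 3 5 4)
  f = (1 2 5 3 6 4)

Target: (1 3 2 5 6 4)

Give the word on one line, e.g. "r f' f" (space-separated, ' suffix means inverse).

r f'

  after r: (1 6)(2 3 5 4)
  after f': (1 3 2 5 6 4)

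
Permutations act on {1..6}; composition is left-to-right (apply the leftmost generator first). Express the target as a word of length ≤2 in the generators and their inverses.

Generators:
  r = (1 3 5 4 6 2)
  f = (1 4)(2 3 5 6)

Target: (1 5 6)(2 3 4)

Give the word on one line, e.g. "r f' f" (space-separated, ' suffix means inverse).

r r

  after r: (1 3 5 4 6 2)
  after r: (1 5 6)(2 3 4)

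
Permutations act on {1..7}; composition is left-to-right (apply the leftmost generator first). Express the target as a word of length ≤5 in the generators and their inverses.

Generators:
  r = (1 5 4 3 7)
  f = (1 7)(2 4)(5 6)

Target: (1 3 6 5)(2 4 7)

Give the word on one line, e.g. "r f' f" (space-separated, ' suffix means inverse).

r' r' f f f

  after r': (1 7 3 4 5)
  after r': (1 3 5 7 4)
  after f: (1 3 6 5)(2 4 7)
  after f: (1 3 5 7 4)
  after f: (1 3 6 5)(2 4 7)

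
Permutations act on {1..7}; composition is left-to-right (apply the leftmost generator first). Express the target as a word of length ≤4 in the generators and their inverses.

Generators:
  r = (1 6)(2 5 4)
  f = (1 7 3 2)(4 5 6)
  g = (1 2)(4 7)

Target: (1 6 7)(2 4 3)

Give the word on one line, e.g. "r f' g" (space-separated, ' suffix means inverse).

g r f

  after g: (1 2)(4 7)
  after r: (1 5 4 7 2 6)
  after f: (1 6 7)(2 4 3)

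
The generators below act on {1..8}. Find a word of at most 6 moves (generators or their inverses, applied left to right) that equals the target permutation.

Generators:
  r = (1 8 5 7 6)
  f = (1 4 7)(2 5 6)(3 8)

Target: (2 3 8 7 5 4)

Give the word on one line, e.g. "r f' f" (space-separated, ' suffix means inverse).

  after f': (1 7 4)(2 6 5)(3 8)
  after f': (1 4 7)(2 5 6)
  after r': (1 4 5 7 6 2 8)
  after f': (2 3 8 7 5 4)

f' f' r' f'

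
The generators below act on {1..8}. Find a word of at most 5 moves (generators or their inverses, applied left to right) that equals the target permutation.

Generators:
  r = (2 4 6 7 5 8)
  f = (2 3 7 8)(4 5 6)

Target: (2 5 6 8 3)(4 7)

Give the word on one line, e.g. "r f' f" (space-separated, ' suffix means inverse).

  after r': (2 8 5 7 6 4)
  after r': (2 5 6)(4 8 7)
  after f: (2 6 3 7 5 4)
  after f: (2 4 3 8)(6 7)
  after f: (2 5 6 8 3)(4 7)

r' r' f f f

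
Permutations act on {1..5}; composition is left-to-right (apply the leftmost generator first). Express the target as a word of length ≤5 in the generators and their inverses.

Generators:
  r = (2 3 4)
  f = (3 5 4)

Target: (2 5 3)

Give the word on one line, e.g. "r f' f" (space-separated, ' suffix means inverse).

f' r' r' f

  after f': (3 4 5)
  after r': (2 4 5)
  after r': (2 3)(4 5)
  after f: (2 5 3)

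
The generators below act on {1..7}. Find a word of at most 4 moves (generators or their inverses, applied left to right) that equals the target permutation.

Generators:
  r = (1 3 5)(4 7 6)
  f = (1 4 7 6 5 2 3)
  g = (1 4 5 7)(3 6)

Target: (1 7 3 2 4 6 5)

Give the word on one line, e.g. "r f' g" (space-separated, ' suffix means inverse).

  after f': (1 3 2 5 6 7 4)
  after g: (1 6)(2 7 5 3)
  after r': (1 7 3 2 4 6 5)

f' g r'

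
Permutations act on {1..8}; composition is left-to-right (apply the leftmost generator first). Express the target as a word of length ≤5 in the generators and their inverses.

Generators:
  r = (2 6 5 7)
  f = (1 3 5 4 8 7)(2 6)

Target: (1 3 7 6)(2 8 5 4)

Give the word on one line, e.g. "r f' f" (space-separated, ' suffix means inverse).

  after r: (2 6 5 7)
  after f': (1 7 6 3)(4 5 8)
  after r': (1 5 8 4 6 3)(2 7)
  after f': (1 3 7 6)(2 8 5 4)

r f' r' f'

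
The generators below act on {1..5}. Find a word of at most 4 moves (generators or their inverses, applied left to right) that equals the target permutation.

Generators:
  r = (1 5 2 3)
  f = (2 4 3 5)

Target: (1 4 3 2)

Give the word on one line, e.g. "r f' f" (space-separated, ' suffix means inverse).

r' f' r

  after r': (1 3 2 5)
  after f': (1 4 2 3 5)
  after r: (1 4 3 2)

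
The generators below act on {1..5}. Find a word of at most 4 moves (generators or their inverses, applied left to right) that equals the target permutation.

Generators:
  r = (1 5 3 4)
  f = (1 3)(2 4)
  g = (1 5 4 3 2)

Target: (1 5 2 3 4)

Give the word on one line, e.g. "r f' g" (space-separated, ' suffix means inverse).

g f'

  after g: (1 5 4 3 2)
  after f': (1 5 2 3 4)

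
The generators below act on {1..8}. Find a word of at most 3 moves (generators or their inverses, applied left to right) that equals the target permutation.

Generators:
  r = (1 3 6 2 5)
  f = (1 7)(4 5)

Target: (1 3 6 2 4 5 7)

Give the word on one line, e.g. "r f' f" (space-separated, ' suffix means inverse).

  after r: (1 3 6 2 5)
  after f: (1 3 6 2 4 5 7)

r f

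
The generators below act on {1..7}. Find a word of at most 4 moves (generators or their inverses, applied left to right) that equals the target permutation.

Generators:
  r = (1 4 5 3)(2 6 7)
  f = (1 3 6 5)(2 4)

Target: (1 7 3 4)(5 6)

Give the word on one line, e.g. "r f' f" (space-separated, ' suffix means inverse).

r' f r

  after r': (1 3 5 4)(2 7 6)
  after f: (1 6 4 3)(2 7 5)
  after r: (1 7 3 4)(5 6)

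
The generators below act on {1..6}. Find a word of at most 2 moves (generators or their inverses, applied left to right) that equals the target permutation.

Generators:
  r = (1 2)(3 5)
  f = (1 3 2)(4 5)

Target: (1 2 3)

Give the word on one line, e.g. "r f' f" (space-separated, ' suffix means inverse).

  after f: (1 3 2)(4 5)
  after f: (1 2 3)

f f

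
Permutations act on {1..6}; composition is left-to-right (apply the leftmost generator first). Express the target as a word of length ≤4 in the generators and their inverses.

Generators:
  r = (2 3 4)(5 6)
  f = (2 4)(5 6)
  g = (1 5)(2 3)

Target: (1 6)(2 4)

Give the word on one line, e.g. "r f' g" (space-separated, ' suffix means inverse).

  after r: (2 3 4)(5 6)
  after g: (1 5 6)(3 4)
  after r': (1 6)(2 4)

r g r'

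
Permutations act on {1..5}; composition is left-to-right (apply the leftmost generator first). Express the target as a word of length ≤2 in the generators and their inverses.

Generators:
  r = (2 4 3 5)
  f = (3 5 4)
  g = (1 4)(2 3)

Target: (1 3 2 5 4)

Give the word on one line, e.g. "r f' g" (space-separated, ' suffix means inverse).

g f

  after g: (1 4)(2 3)
  after f: (1 3 2 5 4)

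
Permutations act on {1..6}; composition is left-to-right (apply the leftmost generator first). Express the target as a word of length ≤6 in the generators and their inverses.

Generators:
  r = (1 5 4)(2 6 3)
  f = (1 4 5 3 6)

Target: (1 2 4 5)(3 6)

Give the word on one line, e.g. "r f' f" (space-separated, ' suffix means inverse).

  after r': (1 4 5)(2 3 6)
  after f: (1 5 4 3)(2 6)
  after f: (1 3 4 6 2)
  after r: (1 2 5 4 3)
  after f': (1 2 4 5)(3 6)

r' f f r f'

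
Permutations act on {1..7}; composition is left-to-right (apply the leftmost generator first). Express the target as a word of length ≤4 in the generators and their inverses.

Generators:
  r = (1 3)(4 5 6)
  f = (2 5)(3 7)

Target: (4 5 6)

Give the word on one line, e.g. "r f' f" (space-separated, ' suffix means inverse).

  after r': (1 3)(4 6 5)
  after r': (4 5 6)

r' r'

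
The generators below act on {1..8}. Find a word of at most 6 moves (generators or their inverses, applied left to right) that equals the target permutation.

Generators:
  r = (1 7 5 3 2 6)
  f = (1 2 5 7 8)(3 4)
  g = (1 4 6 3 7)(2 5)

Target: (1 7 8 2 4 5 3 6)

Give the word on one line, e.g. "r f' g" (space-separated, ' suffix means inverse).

  after g: (1 4 6 3 7)(2 5)
  after r: (1 4)(2 3 5 6)
  after f: (1 3 7 8)(2 4)(5 6)
  after r': (1 5 2 4 3)(6 7 8)
  after r': (1 7 8 2 4 5 3 6)

g r f r' r'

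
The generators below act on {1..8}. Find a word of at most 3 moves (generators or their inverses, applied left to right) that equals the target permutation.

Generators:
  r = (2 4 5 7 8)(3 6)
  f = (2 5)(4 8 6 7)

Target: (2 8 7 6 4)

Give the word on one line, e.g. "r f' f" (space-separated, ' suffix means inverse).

  after f': (2 5)(4 7 6 8)
  after r: (2 7 3 6)(4 8 5)
  after r: (2 8 7 6 4)

f' r r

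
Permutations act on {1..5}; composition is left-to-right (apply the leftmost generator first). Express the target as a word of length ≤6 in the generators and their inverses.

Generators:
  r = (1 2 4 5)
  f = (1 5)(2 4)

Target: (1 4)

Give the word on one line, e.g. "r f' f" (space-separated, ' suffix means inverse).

r r f' r

  after r: (1 2 4 5)
  after r: (1 4)(2 5)
  after f': (1 2)(4 5)
  after r: (1 4)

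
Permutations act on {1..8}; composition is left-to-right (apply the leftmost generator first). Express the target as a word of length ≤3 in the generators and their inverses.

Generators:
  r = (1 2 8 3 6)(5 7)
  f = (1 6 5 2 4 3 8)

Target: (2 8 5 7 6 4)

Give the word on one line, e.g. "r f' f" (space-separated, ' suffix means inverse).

r' f'

  after r': (1 6 3 8 2)(5 7)
  after f': (2 8 5 7 6 4)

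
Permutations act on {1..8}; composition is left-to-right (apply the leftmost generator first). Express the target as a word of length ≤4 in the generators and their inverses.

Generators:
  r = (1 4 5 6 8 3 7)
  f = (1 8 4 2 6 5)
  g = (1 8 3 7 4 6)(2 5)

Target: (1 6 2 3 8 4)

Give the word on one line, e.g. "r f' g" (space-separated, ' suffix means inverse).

f g r' r'

  after f: (1 8 4 2 6 5)
  after g: (1 3 7 4 5 8 6 2)
  after r': (1 8 5 6 2 7)
  after r': (1 6 2 3 8 4)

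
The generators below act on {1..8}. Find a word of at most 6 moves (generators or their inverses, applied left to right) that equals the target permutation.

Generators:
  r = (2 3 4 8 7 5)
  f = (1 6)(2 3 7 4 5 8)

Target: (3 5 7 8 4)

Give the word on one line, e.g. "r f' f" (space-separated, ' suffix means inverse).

f' r f' r'

  after f': (1 6)(2 8 5 4 7 3)
  after r: (1 6)(2 7 4 5 8)
  after f': (2 3)
  after r': (3 5 7 8 4)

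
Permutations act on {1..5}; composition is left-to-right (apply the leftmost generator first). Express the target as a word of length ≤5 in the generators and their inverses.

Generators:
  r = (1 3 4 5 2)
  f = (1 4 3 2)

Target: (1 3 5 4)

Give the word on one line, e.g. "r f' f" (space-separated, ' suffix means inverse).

f r f' r' f

  after f: (1 4 3 2)
  after r: (1 5 2 3)
  after f': (1 5 3 2 4)
  after r': (1 4 2 3 5)
  after f: (1 3 5 4)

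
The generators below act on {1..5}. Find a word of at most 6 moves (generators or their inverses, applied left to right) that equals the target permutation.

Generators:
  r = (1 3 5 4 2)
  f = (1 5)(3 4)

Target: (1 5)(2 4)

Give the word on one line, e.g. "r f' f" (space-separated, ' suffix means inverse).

  after f: (1 5)(3 4)
  after r: (1 4 5 3 2)
  after f: (1 3 2 5 4)
  after r': (2 3 4)
  after f: (1 5)(2 4)

f r f r' f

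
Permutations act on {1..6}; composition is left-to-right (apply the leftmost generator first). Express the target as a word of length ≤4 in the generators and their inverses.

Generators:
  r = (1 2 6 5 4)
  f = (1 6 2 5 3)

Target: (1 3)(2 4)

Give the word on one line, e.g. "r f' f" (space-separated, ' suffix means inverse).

f' r r

  after f': (1 3 5 2 6)
  after r: (1 3 4)(2 5 6)
  after r: (1 3)(2 4)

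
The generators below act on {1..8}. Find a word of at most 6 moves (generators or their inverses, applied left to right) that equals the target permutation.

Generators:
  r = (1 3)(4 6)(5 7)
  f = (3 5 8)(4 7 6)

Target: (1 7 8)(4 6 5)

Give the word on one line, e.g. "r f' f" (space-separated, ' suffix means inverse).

r f' f' r'

  after r: (1 3)(4 6)(5 7)
  after f': (1 8 5 4 7 3)
  after f': (1 5 6 7 8 3)
  after r': (1 7 8)(4 6 5)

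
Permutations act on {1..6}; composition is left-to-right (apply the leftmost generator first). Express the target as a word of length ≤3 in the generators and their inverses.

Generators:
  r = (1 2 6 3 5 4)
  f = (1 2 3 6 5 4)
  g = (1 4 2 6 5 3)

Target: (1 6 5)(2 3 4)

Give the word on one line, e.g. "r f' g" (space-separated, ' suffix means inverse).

r r

  after r: (1 2 6 3 5 4)
  after r: (1 6 5)(2 3 4)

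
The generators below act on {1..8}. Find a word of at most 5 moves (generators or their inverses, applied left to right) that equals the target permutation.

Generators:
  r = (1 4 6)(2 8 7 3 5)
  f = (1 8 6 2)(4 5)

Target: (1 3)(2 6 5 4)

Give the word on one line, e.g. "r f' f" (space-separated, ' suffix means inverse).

  after r: (1 4 6)(2 8 7 3 5)
  after f': (1 5 6 2)(3 4 8 7)
  after r': (1 3)(2 6 5 4)

r f' r'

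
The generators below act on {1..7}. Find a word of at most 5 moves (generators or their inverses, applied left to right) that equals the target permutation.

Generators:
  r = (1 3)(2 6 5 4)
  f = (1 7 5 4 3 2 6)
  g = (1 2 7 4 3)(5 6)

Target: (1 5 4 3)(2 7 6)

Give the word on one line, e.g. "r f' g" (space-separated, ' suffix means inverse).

g r r

  after g: (1 2 7 4 3)(5 6)
  after r: (1 6 4)(2 7)
  after r: (1 5 4 3)(2 7 6)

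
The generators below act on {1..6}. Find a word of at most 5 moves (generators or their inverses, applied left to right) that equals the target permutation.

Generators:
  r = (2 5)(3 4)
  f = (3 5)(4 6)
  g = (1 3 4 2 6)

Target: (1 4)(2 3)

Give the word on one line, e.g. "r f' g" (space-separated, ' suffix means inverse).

r g r g' r

  after r: (2 5)(3 4)
  after g: (1 3 2 5 6)
  after r: (1 4 3 5 6)
  after g': (1 3 5 2 4)
  after r: (1 4)(2 3)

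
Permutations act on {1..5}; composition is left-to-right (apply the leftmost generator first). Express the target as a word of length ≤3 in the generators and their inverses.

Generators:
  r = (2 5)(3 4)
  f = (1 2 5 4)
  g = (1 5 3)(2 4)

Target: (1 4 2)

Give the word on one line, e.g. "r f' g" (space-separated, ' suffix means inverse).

g' f r

  after g': (1 3 5)(2 4)
  after f: (1 3 4 5 2)
  after r: (1 4 2)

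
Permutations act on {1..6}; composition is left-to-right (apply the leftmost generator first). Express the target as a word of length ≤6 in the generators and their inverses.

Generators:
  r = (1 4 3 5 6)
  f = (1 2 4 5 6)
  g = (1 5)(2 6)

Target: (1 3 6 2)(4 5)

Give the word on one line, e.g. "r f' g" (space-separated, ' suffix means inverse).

f' r g r'

  after f': (1 6 5 4 2)
  after r: (2 4)(3 5)
  after g: (1 5 3)(2 4 6)
  after r': (1 3 6 2)(4 5)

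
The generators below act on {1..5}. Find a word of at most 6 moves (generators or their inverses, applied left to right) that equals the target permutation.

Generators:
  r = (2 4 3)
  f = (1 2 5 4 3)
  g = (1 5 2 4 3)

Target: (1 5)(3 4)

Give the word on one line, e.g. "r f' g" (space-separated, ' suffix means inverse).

r' f' g f f

  after r': (2 3 4)
  after f': (1 3 5 2 4)
  after g: (2 3)(4 5)
  after f: (1 2)(3 5)
  after f: (1 5)(3 4)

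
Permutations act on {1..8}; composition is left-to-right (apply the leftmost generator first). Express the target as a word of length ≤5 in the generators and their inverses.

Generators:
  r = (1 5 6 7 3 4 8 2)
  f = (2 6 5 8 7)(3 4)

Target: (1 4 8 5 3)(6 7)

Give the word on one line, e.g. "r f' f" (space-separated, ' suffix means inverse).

  after r': (1 2 8 4 3 7 6 5)
  after r': (1 8 3 6)(2 4 7 5)
  after r': (1 4 6 2 3 5 8 7)
  after r': (1 3)(2 7)(4 5)(6 8)
  after f: (1 4 8 5 3)(6 7)

r' r' r' r' f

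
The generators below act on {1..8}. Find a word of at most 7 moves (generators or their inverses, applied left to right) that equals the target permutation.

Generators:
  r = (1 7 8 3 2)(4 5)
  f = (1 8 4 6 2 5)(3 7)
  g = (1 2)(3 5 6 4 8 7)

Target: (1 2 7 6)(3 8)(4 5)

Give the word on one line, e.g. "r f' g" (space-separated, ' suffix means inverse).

g' r r f' r

  after g': (1 2)(3 7 8 4 6 5)
  after r: (2 7 3 8 5)(4 6)
  after r: (1 7 2 8 4 6 5)
  after f': (1 3 7 6 2)
  after r: (1 2 7 6)(3 8)(4 5)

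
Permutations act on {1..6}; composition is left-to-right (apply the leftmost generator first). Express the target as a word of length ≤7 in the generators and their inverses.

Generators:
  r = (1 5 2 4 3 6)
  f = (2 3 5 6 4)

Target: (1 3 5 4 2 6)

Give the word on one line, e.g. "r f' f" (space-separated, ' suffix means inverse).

  after r: (1 5 2 4 3 6)
  after f: (1 6)(3 4 5)
  after f: (1 4 6)(2 3)
  after f: (1 2 5 6)
  after f: (1 3 5 4 2 6)

r f f f f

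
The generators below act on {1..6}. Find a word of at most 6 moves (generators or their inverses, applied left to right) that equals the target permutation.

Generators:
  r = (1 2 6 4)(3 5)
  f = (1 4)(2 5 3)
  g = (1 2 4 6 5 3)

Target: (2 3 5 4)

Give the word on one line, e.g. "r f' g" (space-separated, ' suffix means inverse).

  after r: (1 2 6 4)(3 5)
  after f: (1 5 2 6)
  after r: (1 3 5 6 2 4)
  after f: (1 2)(5 6)
  after g': (2 3 5 4)

r f r f g'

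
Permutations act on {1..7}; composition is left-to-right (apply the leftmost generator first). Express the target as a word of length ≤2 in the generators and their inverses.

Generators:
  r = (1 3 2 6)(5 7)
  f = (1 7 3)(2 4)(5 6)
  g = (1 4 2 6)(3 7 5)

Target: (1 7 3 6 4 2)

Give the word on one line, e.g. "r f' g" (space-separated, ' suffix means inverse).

r g

  after r: (1 3 2 6)(5 7)
  after g: (1 7 3 6 4 2)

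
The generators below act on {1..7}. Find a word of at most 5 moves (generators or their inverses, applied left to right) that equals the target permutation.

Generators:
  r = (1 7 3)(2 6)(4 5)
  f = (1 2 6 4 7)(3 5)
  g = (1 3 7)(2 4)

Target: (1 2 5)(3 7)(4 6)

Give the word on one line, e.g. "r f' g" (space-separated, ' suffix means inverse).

  after f': (1 7 4 6 2)(3 5)
  after g: (2 3 5 7)(4 6)
  after g: (1 3 5)(2 7 4 6)
  after r: (2 3 4)(5 7)
  after f: (1 2 5)(3 7)(4 6)

f' g g r f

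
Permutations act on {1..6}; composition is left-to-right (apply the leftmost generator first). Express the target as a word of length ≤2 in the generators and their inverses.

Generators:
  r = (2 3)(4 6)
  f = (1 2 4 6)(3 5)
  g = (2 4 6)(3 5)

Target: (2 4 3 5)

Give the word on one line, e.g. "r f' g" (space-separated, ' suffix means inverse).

g' r

  after g': (2 6 4)(3 5)
  after r: (2 4 3 5)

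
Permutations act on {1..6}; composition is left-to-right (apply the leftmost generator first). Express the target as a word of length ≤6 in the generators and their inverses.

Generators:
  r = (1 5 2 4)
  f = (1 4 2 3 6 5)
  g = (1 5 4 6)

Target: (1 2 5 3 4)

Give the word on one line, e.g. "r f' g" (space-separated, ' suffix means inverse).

  after r': (1 4 2 5)
  after g: (1 6)(2 4)
  after f': (1 3 2)(5 6)
  after f': (1 2 5 3 4)

r' g f' f'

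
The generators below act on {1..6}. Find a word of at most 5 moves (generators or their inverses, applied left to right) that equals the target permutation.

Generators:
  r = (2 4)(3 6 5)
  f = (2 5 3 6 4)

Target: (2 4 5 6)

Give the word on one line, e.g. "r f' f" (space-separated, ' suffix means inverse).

f' r' f'

  after f': (2 4 6 3 5)
  after r': (3 6 5 4)
  after f': (2 4 5 6)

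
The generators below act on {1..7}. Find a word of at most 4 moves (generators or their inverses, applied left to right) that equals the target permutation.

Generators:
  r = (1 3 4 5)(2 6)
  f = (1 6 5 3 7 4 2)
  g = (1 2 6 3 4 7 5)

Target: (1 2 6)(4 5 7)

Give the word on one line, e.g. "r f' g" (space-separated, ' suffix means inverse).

f' r' f' f'

  after f': (1 2 4 7 3 5 6)
  after r': (1 6 5 2 3 4 7)
  after f': (2 5 4 3 7)
  after f': (1 2 6)(4 5 7)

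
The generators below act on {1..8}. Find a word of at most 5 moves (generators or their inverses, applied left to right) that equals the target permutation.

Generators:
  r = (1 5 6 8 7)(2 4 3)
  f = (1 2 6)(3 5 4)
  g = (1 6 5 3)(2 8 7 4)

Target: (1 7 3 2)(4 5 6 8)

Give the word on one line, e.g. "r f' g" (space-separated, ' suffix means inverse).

  after f: (1 2 6)(3 5 4)
  after g: (1 8 7 4)(2 5)
  after f: (1 8 7 3 5 6)(2 4)
  after f: (1 8 7 5)(2 3 4 6)
  after g: (1 7 3 2)(4 5 6 8)

f g f f g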